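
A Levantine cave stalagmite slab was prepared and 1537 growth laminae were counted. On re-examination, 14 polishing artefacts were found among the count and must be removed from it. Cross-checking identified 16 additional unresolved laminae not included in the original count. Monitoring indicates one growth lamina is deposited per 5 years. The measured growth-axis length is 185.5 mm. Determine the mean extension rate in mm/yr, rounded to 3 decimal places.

0.024 mm/yr

True growth lamina count = 1537 − 14 + 16 = 1539.
Multiplying by 5 years per growth lamina: 1539 × 5 = 7695 years.
Extension rate ≈ 185.5 / 7695 = 0.024 mm/yr.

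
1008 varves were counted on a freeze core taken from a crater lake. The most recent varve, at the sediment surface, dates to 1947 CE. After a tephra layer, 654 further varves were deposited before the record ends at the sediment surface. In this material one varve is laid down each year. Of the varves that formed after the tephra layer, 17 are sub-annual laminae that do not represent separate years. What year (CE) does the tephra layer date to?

654 varves post-date the tephra layer.
Excluding 17 false varves: 654 − 17 = 637.
1947 − 637 = 1310 CE.

1310 CE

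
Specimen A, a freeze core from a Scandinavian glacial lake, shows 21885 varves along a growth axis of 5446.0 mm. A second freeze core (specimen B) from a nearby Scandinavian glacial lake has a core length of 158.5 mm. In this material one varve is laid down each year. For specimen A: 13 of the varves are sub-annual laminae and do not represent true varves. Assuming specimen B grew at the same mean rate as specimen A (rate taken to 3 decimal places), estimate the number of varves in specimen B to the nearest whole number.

637 varves

Specimen A: true varve count = 21885 − 13 = 21872.
A: 5446.0 mm over 21872 years gives 5446.0 / 21872 ≈ 0.249 mm/yr.
B spans 158.5 / 0.249 = 636.55 years ≈ 637 varves.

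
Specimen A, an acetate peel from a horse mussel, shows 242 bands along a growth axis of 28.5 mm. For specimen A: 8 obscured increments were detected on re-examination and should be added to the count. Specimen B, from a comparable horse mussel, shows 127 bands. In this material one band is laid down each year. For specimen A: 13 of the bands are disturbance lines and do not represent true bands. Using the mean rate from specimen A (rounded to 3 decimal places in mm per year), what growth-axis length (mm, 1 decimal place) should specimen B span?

15.2 mm

Specimen A: correcting the raw count gives 242 − 13 + 8 = 237 true bands.
A: Extension rate ≈ 28.5 / 237 = 0.120 mm per year.
B's length ≈ 0.120 × 127 = 15.2 mm.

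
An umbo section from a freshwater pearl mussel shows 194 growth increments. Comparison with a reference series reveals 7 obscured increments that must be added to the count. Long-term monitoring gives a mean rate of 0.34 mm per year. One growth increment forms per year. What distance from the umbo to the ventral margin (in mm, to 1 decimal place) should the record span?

68.3 mm

After corrections the count is 194 + 7 = 201 growth increments.
Length ≈ 0.34 × 201 = 68.3 mm.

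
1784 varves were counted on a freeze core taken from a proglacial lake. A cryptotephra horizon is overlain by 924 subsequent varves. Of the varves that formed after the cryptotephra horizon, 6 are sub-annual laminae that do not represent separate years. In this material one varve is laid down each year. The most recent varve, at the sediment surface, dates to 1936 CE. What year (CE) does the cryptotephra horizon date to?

924 varves formed after the cryptotephra horizon.
Removing the 6 false varves leaves 924 − 6 = 918 true varves beyond the cryptotephra horizon.
Counting back 918 years from 1936 CE places the cryptotephra horizon in 1936 − 918 = 1018 CE.

1018 CE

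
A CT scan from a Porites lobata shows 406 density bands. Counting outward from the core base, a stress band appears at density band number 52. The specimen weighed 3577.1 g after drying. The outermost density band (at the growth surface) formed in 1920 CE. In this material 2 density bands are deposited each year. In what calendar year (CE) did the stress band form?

406 − 52 = 354 density bands lie beyond the stress band toward the growth surface.
Dividing by 2 density bands per year: 354 / 2 = 177 years.
1920 − 177 = 1743 CE.

1743 CE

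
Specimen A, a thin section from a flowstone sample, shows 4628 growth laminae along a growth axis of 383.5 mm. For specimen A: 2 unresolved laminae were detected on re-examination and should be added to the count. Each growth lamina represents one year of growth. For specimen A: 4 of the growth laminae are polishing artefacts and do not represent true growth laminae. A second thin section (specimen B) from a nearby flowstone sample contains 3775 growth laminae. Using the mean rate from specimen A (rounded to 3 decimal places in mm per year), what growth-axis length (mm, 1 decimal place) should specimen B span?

313.3 mm

Specimen A: true growth lamina count = 4628 − 4 + 2 = 4626.
A: Extension rate ≈ 383.5 / 4626 = 0.083 mm/yr.
B's length ≈ 0.083 × 3775 = 313.3 mm.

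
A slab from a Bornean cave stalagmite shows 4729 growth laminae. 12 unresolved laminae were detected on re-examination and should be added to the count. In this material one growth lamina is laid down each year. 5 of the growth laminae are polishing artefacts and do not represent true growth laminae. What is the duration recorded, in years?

4736 years

Adjusted count: 4729 − 5 + 12 = 4736 growth laminae.
At one growth lamina per year, that is 4736 years.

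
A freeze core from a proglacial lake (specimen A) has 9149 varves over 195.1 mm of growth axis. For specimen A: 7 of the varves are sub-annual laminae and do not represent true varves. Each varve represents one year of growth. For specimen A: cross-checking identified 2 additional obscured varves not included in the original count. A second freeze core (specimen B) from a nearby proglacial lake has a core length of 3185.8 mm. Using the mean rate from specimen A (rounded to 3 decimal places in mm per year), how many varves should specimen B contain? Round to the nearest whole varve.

Specimen A: after corrections the count is 9149 − 7 + 2 = 9144 varves.
A: Mean rate = 195.1 mm / 9144 years ≈ 0.021 mm/yr.
Specimen B: 3185.8 mm / 0.021 mm per year = 151704.76 years ≈ 151705 varves.

151705 varves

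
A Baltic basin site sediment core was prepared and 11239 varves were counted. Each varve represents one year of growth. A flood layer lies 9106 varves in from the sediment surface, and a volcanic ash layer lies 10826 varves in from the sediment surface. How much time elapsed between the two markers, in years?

1720 yr

Separation: 10826 − 9106 = 1720 varves.
At one varve per year, 1720 years elapsed between them.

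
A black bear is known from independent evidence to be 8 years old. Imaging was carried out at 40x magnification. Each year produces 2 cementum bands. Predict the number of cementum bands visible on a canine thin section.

16 cementum bands

8 years at 2 cementum bands per year gives 8 × 2 = 16 cementum bands.
So 16 cementum bands should be present.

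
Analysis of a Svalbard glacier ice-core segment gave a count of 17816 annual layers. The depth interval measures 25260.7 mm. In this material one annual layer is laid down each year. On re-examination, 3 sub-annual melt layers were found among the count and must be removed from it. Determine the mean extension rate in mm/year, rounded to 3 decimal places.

1.418 mm/year

Correcting the raw count gives 17816 − 3 = 17813 true annual layers.
Extension rate ≈ 25260.7 / 17813 = 1.418 mm/year.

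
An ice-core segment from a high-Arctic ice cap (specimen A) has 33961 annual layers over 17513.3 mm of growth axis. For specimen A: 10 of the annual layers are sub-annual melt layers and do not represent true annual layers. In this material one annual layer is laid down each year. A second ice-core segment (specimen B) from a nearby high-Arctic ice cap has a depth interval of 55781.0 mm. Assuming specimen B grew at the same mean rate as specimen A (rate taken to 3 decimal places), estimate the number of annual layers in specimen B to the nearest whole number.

Specimen A: true annual layer count = 33961 − 10 = 33951.
A: Extension rate ≈ 17513.3 / 33951 = 0.516 mm/yr.
B spans 55781.0 / 0.516 = 108102.71 years ≈ 108103 annual layers.

108103 annual layers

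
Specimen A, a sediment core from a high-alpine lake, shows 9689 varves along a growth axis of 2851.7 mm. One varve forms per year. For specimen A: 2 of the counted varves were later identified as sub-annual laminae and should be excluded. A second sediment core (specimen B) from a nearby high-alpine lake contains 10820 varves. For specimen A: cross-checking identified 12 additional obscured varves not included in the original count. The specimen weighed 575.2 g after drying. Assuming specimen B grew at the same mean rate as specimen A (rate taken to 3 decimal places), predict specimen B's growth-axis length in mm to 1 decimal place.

3181.1 mm

Specimen A: adjusted count: 9689 − 2 + 12 = 9699 varves.
A: Extension rate ≈ 2851.7 / 9699 = 0.294 mm per year.
Length of B = 0.294 × 10820 = 3181.1 mm.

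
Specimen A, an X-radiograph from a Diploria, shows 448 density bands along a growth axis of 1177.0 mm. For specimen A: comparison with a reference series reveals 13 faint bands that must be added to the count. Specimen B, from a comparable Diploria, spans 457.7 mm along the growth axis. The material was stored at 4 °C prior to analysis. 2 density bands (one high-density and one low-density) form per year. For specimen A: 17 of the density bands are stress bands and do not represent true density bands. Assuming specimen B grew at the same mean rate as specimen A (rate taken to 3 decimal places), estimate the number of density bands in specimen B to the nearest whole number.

173 density bands

Specimen A: after corrections the count is 448 − 17 + 13 = 444 density bands.
Specimen A: with 2 density bands per year, 444 / 2 = 222 years.
A: Mean rate = 1177.0 mm / 222 years ≈ 5.302 mm/yr.
Specimen B: 457.7 mm / 5.302 mm per year = 86.33 years; at 2 density bands per year that is 86.33 × 2 ≈ 173 density bands.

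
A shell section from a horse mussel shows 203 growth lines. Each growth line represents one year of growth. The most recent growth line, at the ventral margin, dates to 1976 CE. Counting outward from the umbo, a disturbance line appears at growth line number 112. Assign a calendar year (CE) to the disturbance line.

Between growth line 112 and the ventral margin there are 203 − 112 = 91 growth lines.
Counting back 91 years from 1976 CE places the disturbance line in 1976 − 91 = 1885 CE.

1885 CE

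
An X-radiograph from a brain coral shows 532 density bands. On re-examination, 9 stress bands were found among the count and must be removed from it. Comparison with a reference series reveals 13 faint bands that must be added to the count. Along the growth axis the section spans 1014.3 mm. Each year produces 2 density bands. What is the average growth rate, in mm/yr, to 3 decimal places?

After corrections the count is 532 − 9 + 13 = 536 density bands.
Dividing by 2 density bands per year: 536 / 2 = 268 years.
Extension rate ≈ 1014.3 / 268 = 3.785 mm/yr.

3.785 mm/yr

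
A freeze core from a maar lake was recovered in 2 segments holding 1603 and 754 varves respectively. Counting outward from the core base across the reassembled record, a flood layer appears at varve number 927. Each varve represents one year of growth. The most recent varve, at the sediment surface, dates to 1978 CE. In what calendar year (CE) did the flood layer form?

Total varves = 1603 + 754 = 2357.
The flood layer sits at varve 927 from the core base, so 2357 − 927 = 1430 varves formed after it.
Counting back 1430 years from 1978 CE places the flood layer in 1978 − 1430 = 548 CE.

548 CE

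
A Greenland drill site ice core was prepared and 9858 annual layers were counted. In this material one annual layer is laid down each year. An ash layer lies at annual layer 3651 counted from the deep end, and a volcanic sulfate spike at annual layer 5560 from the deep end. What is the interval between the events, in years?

5560 − 3651 = 1909 annual layers lie between the two events.
That is 1909 years at one annual layer per year.

1909 years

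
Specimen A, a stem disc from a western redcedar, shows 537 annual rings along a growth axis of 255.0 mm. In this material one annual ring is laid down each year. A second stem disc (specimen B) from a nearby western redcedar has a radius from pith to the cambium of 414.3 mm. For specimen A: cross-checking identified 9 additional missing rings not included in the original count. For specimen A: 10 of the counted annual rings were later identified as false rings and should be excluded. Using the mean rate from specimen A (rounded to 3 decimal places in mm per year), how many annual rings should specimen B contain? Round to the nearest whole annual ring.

870 annual rings

Specimen A: true annual ring count = 537 − 10 + 9 = 536.
A: 255.0 mm over 536 years gives 255.0 / 536 ≈ 0.476 mm per year.
B spans 414.3 / 0.476 = 870.38 years ≈ 870 annual rings.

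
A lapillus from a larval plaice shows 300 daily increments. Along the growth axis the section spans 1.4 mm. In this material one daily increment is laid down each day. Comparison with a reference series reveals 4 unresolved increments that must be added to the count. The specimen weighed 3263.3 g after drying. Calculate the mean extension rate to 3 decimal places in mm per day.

0.005 mm per day

Adjusted count: 300 + 4 = 304 daily increments.
Extension rate ≈ 1.4 / 304 = 0.005 mm per day.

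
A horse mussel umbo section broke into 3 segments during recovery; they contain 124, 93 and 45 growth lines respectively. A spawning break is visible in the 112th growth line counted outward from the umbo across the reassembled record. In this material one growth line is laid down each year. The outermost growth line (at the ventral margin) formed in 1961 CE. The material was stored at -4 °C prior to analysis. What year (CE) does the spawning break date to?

1811 CE

Total growth lines = 124 + 93 + 45 = 262.
The spawning break sits at growth line 112 from the umbo, so 262 − 112 = 150 growth lines formed after it.
The growth line at the ventral margin is 1961 CE, so the spawning break dates to 1961 − 150 = 1811 CE.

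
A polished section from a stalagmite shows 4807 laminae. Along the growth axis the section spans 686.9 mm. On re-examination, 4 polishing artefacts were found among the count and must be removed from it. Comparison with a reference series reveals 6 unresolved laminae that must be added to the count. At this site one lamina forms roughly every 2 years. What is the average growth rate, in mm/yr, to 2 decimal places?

After corrections the count is 4807 − 4 + 6 = 4809 laminae.
4809 laminae at 2 years each span 4809 × 2 = 9618 years.
686.9 mm over 9618 years gives 686.9 / 9618 ≈ 0.07 mm/yr.

0.07 mm/yr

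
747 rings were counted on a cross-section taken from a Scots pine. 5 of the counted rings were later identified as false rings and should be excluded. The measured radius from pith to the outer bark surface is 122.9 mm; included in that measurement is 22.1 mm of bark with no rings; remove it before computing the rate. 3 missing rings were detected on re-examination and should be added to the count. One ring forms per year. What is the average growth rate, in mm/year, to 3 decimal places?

0.135 mm/year

Correcting the raw count gives 747 − 5 + 3 = 745 true rings.
Net length = 122.9 − 22.1 = 100.8 mm.
Extension rate ≈ 100.8 / 745 = 0.135 mm/year.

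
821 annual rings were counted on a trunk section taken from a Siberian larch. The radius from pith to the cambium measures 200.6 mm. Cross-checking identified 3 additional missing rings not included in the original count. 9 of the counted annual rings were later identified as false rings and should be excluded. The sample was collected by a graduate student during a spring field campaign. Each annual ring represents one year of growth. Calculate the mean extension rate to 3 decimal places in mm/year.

True annual ring count = 821 − 9 + 3 = 815.
200.6 mm over 815 years gives 200.6 / 815 ≈ 0.246 mm/year.

0.246 mm/year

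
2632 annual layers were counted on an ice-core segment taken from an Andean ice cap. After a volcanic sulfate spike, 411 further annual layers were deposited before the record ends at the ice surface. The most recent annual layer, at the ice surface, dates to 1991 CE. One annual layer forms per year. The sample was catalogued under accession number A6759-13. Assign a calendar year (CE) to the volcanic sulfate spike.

1580 CE

411 annual layers formed after the volcanic sulfate spike.
Counting back 411 years from 1991 CE places the volcanic sulfate spike in 1991 − 411 = 1580 CE.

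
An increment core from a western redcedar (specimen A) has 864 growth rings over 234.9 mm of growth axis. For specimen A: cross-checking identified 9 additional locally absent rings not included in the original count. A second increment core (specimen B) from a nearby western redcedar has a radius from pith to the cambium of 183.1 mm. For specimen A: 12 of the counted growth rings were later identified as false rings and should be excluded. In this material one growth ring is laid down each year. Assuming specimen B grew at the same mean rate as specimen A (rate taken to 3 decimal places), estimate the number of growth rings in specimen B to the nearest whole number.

671 growth rings

Specimen A: adjusted count: 864 − 12 + 9 = 861 growth rings.
A: Extension rate ≈ 234.9 / 861 = 0.273 mm/yr.
For B, 183.1 / 0.273 = 670.70 years ≈ 671 growth rings.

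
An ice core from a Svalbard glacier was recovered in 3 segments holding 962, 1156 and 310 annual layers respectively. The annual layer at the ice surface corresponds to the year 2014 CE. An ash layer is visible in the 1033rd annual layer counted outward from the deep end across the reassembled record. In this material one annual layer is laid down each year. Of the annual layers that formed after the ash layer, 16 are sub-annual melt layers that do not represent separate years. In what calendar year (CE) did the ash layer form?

635 CE

Total annual layers = 962 + 1156 + 310 = 2428.
Between annual layer 1033 and the ice surface there are 2428 − 1033 = 1395 annual layers.
Excluding 16 false annual layers: 1395 − 16 = 1379.
Counting back 1379 years from 2014 CE places the ash layer in 2014 − 1379 = 635 CE.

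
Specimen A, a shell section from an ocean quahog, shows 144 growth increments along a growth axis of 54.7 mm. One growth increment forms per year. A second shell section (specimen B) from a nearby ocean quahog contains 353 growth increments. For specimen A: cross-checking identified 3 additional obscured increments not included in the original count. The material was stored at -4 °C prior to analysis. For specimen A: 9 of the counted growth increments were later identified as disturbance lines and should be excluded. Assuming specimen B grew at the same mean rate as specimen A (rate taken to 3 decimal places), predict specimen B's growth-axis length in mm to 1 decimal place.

139.8 mm

Specimen A: correcting the raw count gives 144 − 9 + 3 = 138 true growth increments.
A: Extension rate ≈ 54.7 / 138 = 0.396 mm/yr.
Length of B = 0.396 × 353 = 139.8 mm.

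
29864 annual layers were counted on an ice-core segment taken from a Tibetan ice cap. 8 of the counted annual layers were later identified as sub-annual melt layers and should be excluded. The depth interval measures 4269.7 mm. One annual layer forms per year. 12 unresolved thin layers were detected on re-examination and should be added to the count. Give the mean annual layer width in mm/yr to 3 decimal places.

0.143 mm/yr

True annual layer count = 29864 − 8 + 12 = 29868.
4269.7 mm over 29868 years gives 4269.7 / 29868 ≈ 0.143 mm/yr.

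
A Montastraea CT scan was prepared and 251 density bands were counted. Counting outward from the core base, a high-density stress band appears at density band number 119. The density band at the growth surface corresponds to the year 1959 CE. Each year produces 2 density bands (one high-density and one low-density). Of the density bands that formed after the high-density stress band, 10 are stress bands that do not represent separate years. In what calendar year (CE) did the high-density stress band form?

251 − 119 = 132 density bands lie beyond the high-density stress band toward the growth surface.
Removing the 10 false density bands leaves 132 − 10 = 122 true density bands beyond the high-density stress band.
With 2 density bands per year, 122 / 2 = 61 years.
1959 − 61 = 1898 CE.

1898 CE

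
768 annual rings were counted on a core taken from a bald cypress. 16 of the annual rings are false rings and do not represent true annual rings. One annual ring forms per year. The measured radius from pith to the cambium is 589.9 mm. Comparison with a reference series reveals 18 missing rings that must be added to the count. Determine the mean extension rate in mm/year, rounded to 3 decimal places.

0.766 mm/year

True annual ring count = 768 − 16 + 18 = 770.
589.9 mm over 770 years gives 589.9 / 770 ≈ 0.766 mm/year.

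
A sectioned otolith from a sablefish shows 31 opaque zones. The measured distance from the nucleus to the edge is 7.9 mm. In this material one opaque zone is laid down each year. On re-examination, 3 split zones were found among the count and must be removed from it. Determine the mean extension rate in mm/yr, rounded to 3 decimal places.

Adjusted count: 31 − 3 = 28 opaque zones.
7.9 mm over 28 years gives 7.9 / 28 ≈ 0.282 mm/yr.

0.282 mm/yr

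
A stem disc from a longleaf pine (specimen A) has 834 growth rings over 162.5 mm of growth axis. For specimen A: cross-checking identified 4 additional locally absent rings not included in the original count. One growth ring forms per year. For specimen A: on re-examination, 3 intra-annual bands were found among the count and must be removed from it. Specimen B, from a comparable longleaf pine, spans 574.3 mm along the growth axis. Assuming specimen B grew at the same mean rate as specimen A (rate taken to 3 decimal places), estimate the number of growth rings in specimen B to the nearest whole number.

2945 growth rings

Specimen A: correcting the raw count gives 834 − 3 + 4 = 835 true growth rings.
A: Extension rate ≈ 162.5 / 835 = 0.195 mm/year.
B spans 574.3 / 0.195 = 2945.13 years ≈ 2945 growth rings.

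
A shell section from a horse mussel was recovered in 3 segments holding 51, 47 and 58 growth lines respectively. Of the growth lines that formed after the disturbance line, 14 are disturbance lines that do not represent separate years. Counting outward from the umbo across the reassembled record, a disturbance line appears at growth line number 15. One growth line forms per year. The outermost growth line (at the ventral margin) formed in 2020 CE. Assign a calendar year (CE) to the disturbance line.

1893 CE

Total growth lines = 51 + 47 + 58 = 156.
The disturbance line sits at growth line 15 from the umbo, so 156 − 15 = 141 growth lines formed after it.
141 − 14 false = 127 true growth lines after the disturbance line.
2020 − 127 = 1893 CE.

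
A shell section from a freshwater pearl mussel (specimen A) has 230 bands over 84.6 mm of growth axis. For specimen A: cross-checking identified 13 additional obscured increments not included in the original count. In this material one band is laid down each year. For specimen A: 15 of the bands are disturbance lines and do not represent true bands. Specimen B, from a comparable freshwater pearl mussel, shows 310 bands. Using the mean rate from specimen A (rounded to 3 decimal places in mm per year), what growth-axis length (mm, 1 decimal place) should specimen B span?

115.0 mm

Specimen A: true band count = 230 − 15 + 13 = 228.
A: 84.6 mm over 228 years gives 84.6 / 228 ≈ 0.371 mm per year.
Length of B = 0.371 × 310 = 115.0 mm.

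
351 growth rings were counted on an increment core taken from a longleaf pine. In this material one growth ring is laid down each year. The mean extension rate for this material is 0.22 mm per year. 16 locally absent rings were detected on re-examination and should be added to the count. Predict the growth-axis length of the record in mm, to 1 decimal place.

80.7 mm

True growth ring count = 351 + 16 = 367.
367 years at 0.22 mm/year gives 0.22 × 367 = 80.7 mm.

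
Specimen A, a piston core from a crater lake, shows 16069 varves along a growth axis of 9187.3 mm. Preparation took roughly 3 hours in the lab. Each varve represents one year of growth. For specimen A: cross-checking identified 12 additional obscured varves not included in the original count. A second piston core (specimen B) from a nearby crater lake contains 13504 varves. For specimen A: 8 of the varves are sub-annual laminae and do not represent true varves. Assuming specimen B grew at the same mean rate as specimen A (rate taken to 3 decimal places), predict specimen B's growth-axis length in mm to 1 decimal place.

7724.3 mm

Specimen A: correcting the raw count gives 16069 − 8 + 12 = 16073 true varves.
A: 9187.3 mm over 16073 years gives 9187.3 / 16073 ≈ 0.572 mm per year.
For B, 0.572 mm/year × 13504 years = 7724.3 mm.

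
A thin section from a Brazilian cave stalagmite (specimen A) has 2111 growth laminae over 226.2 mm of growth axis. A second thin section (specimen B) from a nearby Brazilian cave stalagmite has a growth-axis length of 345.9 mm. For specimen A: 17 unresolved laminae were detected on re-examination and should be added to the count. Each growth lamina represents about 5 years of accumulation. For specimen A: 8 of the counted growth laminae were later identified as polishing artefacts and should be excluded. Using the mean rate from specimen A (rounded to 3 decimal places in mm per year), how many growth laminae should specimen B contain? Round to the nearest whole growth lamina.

3294 growth laminae

Specimen A: true growth lamina count = 2111 − 8 + 17 = 2120.
Specimen A: 2120 growth laminae at 5 years each span 2120 × 5 = 10600 years.
A: 226.2 mm over 10600 years gives 226.2 / 10600 ≈ 0.021 mm per year.
For B, 345.9 / 0.021 = 16471.43 years; at 5 years per growth lamina that is 16471.43 / 5 ≈ 3294 growth laminae.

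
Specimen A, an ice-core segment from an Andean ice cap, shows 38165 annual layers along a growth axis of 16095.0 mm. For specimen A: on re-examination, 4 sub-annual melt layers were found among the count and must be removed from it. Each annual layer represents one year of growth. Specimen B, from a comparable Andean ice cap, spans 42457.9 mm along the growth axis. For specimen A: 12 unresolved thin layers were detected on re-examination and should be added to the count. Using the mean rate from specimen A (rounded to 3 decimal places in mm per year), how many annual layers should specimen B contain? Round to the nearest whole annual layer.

100611 annual layers

Specimen A: after corrections the count is 38165 − 4 + 12 = 38173 annual layers.
A: Mean rate = 16095.0 mm / 38173 years ≈ 0.422 mm/year.
For B, 42457.9 / 0.422 = 100611.14 years ≈ 100611 annual layers.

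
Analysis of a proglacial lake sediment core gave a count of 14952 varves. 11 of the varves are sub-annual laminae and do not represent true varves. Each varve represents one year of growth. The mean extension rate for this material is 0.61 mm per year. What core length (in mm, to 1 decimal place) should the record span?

After corrections the count is 14952 − 11 = 14941 varves.
14941 years at 0.61 mm/year gives 0.61 × 14941 = 9114.0 mm.

9114.0 mm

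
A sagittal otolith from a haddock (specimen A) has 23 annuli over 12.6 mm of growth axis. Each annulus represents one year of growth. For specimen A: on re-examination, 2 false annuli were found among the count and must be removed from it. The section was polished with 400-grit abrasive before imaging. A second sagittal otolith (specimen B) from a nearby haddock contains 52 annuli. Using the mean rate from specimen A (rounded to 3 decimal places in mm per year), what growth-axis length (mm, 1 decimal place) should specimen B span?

Specimen A: correcting the raw count gives 23 − 2 = 21 true annuli.
A: Extension rate ≈ 12.6 / 21 = 0.600 mm/year.
For B, 0.600 mm/year × 52 years = 31.2 mm.

31.2 mm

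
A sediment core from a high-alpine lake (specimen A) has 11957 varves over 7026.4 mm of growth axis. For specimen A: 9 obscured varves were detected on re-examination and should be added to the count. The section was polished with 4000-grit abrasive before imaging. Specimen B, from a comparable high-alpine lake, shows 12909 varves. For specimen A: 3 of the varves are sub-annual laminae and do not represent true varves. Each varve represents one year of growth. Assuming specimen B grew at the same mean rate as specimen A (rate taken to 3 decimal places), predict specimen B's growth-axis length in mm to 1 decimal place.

7577.6 mm

Specimen A: correcting the raw count gives 11957 − 3 + 9 = 11963 true varves.
A: Mean rate = 7026.4 mm / 11963 years ≈ 0.587 mm per year.
For B, 0.587 mm/year × 12909 years = 7577.6 mm.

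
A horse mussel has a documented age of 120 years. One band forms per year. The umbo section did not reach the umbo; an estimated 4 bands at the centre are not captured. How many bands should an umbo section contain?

One band per year gives 120 bands over 120 years.
Less the 4 uncaptured bands: 120 − 4 = 116.

116 bands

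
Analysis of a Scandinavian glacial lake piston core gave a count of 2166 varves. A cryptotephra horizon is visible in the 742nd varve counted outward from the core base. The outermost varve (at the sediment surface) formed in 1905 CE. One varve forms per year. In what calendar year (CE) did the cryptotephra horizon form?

Between varve 742 and the sediment surface there are 2166 − 742 = 1424 varves.
Counting back 1424 years from 1905 CE places the cryptotephra horizon in 1905 − 1424 = 481 CE.

481 CE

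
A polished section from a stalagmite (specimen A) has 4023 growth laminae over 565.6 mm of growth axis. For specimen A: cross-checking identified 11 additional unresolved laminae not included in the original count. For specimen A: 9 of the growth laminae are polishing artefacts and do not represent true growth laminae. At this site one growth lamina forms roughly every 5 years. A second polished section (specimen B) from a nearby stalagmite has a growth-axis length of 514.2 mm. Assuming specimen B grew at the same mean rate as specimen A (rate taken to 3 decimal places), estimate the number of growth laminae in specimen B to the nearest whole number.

3673 growth laminae

Specimen A: correcting the raw count gives 4023 − 9 + 11 = 4025 true growth laminae.
Specimen A: 4025 growth laminae at 5 years each span 4025 × 5 = 20125 years.
A: Mean rate = 565.6 mm / 20125 years ≈ 0.028 mm/year.
For B, 514.2 / 0.028 = 18364.29 years; at 5 years per growth lamina that is 18364.29 / 5 ≈ 3673 growth laminae.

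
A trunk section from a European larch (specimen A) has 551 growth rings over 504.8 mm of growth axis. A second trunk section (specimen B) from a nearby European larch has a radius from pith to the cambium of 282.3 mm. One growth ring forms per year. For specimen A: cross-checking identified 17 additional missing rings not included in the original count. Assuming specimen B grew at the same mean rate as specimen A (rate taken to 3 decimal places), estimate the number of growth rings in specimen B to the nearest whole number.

318 growth rings

Specimen A: correcting the raw count gives 551 + 17 = 568 true growth rings.
A: Mean rate = 504.8 mm / 568 years ≈ 0.889 mm/yr.
For B, 282.3 / 0.889 = 317.55 years ≈ 318 growth rings.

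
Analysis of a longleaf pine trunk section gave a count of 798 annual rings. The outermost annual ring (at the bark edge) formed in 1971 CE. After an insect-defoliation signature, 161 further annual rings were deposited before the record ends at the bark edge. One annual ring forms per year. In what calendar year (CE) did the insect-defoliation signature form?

1810 CE

161 annual rings post-date the insect-defoliation signature.
1971 − 161 = 1810 CE.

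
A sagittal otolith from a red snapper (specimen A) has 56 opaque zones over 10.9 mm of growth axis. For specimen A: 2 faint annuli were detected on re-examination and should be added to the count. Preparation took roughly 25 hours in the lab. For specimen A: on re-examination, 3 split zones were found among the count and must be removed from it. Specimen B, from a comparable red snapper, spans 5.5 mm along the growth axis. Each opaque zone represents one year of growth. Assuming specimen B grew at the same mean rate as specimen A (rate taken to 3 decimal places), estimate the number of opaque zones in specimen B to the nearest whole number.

28 opaque zones

Specimen A: correcting the raw count gives 56 − 3 + 2 = 55 true opaque zones.
A: 10.9 mm over 55 years gives 10.9 / 55 ≈ 0.198 mm/year.
For B, 5.5 / 0.198 = 27.78 years ≈ 28 opaque zones.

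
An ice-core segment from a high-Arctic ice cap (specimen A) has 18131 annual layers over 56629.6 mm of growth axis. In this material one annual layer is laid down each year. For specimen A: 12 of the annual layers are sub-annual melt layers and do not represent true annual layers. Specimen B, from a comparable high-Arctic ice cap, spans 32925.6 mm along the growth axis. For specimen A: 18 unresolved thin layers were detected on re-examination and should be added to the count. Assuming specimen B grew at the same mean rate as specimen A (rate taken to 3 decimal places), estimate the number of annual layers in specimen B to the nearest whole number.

10546 annual layers

Specimen A: correcting the raw count gives 18131 − 12 + 18 = 18137 true annual layers.
A: Extension rate ≈ 56629.6 / 18137 = 3.122 mm per year.
Specimen B: 32925.6 mm / 3.122 mm per year = 10546.32 years ≈ 10546 annual layers.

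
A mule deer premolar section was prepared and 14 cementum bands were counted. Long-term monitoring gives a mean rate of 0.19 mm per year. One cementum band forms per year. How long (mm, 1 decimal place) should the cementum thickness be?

The record spans 14 years at 0.19 mm per year.
Predicted length = 0.19 mm/year × 14 years = 2.7 mm.

2.7 mm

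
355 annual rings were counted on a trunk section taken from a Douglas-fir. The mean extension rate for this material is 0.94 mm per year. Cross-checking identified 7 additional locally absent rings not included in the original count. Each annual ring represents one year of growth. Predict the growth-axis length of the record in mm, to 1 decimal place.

340.3 mm

After corrections the count is 355 + 7 = 362 annual rings.
Length ≈ 0.94 × 362 = 340.3 mm.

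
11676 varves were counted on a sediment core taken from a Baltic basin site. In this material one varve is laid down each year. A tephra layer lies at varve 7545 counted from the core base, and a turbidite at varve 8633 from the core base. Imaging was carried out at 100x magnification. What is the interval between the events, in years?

1088 years

Separation: 8633 − 7545 = 1088 varves.
One varve per year makes the interval 1088 years.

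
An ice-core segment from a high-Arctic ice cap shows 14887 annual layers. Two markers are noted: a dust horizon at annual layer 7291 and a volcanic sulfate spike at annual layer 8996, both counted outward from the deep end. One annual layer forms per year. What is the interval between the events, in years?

1705 years

The two markers are separated by 8996 − 7291 = 1705 annual layers.
That is 1705 years at one annual layer per year.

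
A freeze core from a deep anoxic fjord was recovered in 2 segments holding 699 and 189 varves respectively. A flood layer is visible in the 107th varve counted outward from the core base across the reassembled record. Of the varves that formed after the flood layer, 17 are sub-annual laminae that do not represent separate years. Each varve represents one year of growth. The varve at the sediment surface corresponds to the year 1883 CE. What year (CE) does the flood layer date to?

Total varves = 699 + 189 = 888.
888 − 107 = 781 varves lie beyond the flood layer toward the sediment surface.
Removing the 17 false varves leaves 781 − 17 = 764 true varves beyond the flood layer.
1883 − 764 = 1119 CE.

1119 CE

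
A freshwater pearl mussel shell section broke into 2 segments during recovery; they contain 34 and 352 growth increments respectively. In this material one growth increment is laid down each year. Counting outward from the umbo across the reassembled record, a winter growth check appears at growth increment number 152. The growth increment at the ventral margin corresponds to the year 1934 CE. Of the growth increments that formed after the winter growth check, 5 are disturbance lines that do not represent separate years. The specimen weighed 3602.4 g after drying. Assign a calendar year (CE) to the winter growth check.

1705 CE

Total growth increments = 34 + 352 = 386.
Between growth increment 152 and the ventral margin there are 386 − 152 = 234 growth increments.
Removing the 5 false growth increments leaves 234 − 5 = 229 true growth increments beyond the winter growth check.
The growth increment at the ventral margin is 1934 CE, so the winter growth check dates to 1934 − 229 = 1705 CE.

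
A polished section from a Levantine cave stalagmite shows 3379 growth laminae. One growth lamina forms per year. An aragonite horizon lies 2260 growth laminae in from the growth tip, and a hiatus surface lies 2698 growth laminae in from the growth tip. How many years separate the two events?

438 years

Separation: 2698 − 2260 = 438 growth laminae.
That is 438 years at one growth lamina per year.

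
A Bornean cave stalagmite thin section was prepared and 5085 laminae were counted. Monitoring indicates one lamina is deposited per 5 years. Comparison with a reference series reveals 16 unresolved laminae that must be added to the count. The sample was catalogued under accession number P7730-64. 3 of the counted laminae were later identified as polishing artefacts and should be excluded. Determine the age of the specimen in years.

25490 years

After corrections the count is 5085 − 3 + 16 = 5098 laminae.
5098 laminae at 5 years each span 5098 × 5 = 25490 years.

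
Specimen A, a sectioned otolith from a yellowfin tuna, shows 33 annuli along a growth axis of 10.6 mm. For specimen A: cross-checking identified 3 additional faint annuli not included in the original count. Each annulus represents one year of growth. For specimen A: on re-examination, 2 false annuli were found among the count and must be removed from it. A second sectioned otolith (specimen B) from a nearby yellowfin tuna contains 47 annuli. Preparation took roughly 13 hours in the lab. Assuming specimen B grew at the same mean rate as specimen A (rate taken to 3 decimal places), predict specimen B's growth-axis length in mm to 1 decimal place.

Specimen A: correcting the raw count gives 33 − 2 + 3 = 34 true annuli.
A: Extension rate ≈ 10.6 / 34 = 0.312 mm per year.
B's length ≈ 0.312 × 47 = 14.7 mm.

14.7 mm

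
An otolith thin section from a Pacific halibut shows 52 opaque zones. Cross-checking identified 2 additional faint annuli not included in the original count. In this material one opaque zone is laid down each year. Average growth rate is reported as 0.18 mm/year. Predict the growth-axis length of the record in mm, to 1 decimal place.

9.7 mm

True opaque zone count = 52 + 2 = 54.
Length ≈ 0.18 × 54 = 9.7 mm.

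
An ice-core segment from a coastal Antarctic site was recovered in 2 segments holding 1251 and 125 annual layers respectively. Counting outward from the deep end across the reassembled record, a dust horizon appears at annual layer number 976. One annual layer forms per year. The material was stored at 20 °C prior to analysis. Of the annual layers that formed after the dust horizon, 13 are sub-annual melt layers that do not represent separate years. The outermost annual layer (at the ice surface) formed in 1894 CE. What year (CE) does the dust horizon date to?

1507 CE

Total annual layers = 1251 + 125 = 1376.
1376 − 976 = 400 annual layers lie beyond the dust horizon toward the ice surface.
400 − 13 false = 387 true annual layers after the dust horizon.
Counting back 387 years from 1894 CE places the dust horizon in 1894 − 387 = 1507 CE.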